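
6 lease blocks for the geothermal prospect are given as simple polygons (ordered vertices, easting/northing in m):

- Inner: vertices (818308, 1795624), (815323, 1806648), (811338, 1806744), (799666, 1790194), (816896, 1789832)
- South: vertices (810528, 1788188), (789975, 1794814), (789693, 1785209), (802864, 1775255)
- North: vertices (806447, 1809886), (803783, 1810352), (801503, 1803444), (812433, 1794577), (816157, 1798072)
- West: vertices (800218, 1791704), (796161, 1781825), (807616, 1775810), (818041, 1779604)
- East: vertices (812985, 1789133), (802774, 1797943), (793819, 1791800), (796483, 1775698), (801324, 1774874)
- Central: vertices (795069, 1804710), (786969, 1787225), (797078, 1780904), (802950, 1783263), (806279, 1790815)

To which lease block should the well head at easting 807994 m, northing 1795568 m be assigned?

Inner

Cast a ray rightward from (807994, 1795568). For each polygon, the edges (by vertex number in listed order) whose endpoints lie on opposite sides of northing = 1795568, where each meets that height, and whether that is right or left of the point:
Inner: 3–4 at easting≈803456.1 (left), 5–1 at easting≈818294.3 (right) → 1 crossing.
South: no edge straddles that height → 0 crossings.
North: 3–4 at easting≈811211.4 (right), 4–5 at easting≈813488.9 (right) → 2 crossings.
West: no edge straddles that height → 0 crossings.
East: 1–2 at easting≈805526.7 (left), 2–3 at easting≈799311.8 (left) → 0 crossings.
Central: 1–2 at easting≈790833.9 (left), 5–1 at easting≈802444.4 (left) → 0 crossings.
Only Inner has an odd count, so the point is inside Inner.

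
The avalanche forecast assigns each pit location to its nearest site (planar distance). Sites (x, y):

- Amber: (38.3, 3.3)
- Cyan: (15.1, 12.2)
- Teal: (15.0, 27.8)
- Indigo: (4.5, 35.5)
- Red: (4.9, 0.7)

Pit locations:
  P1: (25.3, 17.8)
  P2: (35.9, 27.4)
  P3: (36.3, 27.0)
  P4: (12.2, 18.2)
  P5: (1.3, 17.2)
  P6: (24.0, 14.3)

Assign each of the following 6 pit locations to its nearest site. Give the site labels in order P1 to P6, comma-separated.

P1 → Cyan (d²=135.40)
P2 → Teal (d²=436.97)
P3 → Teal (d²=454.33)
P4 → Cyan (d²=44.41)
P5 → Cyan (d²=215.44)
P6 → Cyan (d²=83.62)

Cyan, Teal, Teal, Cyan, Cyan, Cyan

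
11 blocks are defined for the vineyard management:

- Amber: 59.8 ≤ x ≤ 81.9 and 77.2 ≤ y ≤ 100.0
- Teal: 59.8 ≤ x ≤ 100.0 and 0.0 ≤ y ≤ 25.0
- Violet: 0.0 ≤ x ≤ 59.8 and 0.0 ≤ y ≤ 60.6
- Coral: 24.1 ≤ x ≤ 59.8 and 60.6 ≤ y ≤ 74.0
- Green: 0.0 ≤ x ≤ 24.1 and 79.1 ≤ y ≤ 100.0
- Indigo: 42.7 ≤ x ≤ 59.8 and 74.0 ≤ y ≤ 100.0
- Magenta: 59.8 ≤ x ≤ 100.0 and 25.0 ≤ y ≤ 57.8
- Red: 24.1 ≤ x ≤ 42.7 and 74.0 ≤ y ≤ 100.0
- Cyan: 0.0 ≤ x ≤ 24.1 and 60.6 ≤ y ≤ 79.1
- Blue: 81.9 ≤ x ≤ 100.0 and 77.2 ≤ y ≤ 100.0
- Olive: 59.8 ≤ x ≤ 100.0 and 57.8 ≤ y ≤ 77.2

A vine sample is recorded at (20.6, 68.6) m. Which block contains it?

Cyan

The point has x = 20.6 and y = 68.6.
Only Cyan satisfies 0.0 ≤ x ≤ 24.1 and 60.6 ≤ y ≤ 79.1.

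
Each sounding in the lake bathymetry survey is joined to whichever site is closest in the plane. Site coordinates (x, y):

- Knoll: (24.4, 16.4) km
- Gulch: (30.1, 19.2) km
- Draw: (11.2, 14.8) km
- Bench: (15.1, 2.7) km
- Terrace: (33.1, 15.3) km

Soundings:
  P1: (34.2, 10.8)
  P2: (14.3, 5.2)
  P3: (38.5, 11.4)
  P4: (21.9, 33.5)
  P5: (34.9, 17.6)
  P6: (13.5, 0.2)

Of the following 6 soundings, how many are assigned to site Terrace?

P1 → Terrace
P2 → Bench
P3 → Terrace
P4 → Gulch
P5 → Terrace
P6 → Bench
3 of the 6 go to Terrace.

3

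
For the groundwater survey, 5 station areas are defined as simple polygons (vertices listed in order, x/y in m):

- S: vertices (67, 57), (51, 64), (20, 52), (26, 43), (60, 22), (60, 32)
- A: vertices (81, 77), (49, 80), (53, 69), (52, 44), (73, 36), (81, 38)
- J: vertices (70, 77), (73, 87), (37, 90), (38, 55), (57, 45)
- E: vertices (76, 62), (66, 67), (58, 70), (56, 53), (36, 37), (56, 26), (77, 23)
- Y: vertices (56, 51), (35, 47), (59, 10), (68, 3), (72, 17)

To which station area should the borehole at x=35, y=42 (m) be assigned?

Cast a ray rightward from (35, 42). For each polygon, the edges (by vertex number in listed order) whose endpoints lie on opposite sides of y = 42, where each meets that height, and whether that is right or left of the point:
S: 4–5 at x≈27.6 (left), 6–1 at x≈62.8 (right) → 1 crossing.
A: 4–5 at x≈57.2 (right), 6–1 at x≈81.0 (right) → 2 crossings.
J: no edge straddles that height → 0 crossings.
E: 4–5 at x≈42.2 (right), 7–1 at x≈76.5 (right) → 2 crossings.
Y: 2–3 at x≈38.2 (right), 5–1 at x≈60.2 (right) → 2 crossings.
Only S has an odd count, so the point is inside S.

S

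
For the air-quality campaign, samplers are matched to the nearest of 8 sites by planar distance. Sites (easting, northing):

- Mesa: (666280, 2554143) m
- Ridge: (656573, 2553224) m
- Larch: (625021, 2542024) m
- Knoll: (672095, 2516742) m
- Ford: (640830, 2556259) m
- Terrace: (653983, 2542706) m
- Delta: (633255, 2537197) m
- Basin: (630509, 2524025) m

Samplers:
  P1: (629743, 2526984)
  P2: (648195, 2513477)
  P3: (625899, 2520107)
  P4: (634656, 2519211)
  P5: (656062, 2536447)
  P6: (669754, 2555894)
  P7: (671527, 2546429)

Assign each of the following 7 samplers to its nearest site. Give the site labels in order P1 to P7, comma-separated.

Basin, Basin, Basin, Basin, Terrace, Mesa, Mesa

P1 → Basin (d²=9342437.00)
P2 → Basin (d²=424054900.00)
P3 → Basin (d²=36602824.00)
P4 → Basin (d²=40372205.00)
P5 → Terrace (d²=43497322.00)
P6 → Mesa (d²=15134677.00)
P7 → Mesa (d²=87036805.00)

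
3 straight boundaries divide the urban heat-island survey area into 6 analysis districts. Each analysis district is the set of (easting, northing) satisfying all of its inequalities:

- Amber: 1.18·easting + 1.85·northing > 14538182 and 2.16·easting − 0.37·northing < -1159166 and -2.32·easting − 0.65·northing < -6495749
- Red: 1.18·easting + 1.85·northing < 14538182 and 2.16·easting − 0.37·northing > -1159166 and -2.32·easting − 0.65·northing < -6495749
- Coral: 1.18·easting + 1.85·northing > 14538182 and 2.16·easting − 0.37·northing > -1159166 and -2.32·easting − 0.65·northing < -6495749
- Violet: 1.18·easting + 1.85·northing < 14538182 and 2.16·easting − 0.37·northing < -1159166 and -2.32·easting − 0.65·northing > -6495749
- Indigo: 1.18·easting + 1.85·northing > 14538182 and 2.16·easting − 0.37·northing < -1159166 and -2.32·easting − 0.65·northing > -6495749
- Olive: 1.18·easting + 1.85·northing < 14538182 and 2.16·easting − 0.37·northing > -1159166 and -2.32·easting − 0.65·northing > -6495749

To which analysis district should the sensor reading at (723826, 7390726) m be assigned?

1.18·723826 + 1.85·7390726 = 14526957.780, which is < 14538182
2.16·723826 − 0.37·7390726 = -1171104.460, which is < -1159166
-2.32·723826 − 0.65·7390726 = -6483248.220, which is > -6495749
This sign pattern matches Violet.

Violet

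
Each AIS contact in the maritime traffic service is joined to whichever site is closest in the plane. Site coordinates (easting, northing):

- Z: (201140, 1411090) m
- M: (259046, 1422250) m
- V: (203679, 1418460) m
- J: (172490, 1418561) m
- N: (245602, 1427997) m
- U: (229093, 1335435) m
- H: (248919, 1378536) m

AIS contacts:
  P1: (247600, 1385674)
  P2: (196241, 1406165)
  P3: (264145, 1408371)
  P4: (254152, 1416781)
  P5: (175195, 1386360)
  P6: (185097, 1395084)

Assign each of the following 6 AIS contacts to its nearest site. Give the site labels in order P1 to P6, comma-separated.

H, Z, M, M, J, Z

P1 → H (d²=52690805.00)
P2 → Z (d²=48255826.00)
P3 → M (d²=218626442.00)
P4 → M (d²=53861197.00)
P5 → J (d²=1044221426.00)
P6 → Z (d²=513569885.00)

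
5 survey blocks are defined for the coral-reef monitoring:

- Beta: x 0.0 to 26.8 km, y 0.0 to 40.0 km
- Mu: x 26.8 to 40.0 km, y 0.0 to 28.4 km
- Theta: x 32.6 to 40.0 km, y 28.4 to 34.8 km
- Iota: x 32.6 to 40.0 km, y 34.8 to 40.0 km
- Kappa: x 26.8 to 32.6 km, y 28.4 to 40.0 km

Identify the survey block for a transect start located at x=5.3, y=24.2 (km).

The point has x = 5.3 and y = 24.2.
Only Beta satisfies 0.0 ≤ x ≤ 26.8 and 0.0 ≤ y ≤ 40.0.

Beta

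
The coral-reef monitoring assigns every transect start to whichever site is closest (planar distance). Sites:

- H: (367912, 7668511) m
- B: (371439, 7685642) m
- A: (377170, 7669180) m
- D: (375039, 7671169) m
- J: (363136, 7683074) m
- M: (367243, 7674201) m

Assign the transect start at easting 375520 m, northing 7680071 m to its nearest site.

B

Squared distances to each site:
H: 191515264.000; B: 47690602.000; A: 121336381.000; D: 79476965.000; J: 162381465.000; M: 102965629.000.
Minimum at B.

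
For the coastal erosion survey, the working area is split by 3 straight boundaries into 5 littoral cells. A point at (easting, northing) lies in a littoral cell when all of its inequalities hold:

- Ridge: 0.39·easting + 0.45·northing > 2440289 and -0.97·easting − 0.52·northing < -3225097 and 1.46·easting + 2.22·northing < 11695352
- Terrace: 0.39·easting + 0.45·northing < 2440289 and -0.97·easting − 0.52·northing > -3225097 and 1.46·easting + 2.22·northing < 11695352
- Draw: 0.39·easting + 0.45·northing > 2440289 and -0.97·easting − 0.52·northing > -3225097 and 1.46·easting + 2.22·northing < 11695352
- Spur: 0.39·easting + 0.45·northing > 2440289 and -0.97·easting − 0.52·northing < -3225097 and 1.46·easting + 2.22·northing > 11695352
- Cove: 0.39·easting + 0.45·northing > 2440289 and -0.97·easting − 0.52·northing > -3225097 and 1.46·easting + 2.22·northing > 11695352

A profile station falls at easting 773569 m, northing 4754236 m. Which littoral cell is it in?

Draw

0.39·773569 + 0.45·4754236 = 2441098.110, which is > 2440289
-0.97·773569 − 0.52·4754236 = -3222564.650, which is > -3225097
1.46·773569 + 2.22·4754236 = 11683814.660, which is < 11695352
This sign pattern matches Draw.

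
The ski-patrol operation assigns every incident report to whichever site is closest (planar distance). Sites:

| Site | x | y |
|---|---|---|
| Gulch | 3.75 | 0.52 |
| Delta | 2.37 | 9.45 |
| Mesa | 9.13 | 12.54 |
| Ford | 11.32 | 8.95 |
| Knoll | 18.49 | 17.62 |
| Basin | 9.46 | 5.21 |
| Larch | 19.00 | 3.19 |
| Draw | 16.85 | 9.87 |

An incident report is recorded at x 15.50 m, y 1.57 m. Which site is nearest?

Larch

Squared distances to each site:
Gulch: 139.165; Delta: 234.491; Mesa: 160.918; Ford: 71.937; Knoll: 266.543; Basin: 49.731; Larch: 14.874; Draw: 70.712.
Minimum at Larch.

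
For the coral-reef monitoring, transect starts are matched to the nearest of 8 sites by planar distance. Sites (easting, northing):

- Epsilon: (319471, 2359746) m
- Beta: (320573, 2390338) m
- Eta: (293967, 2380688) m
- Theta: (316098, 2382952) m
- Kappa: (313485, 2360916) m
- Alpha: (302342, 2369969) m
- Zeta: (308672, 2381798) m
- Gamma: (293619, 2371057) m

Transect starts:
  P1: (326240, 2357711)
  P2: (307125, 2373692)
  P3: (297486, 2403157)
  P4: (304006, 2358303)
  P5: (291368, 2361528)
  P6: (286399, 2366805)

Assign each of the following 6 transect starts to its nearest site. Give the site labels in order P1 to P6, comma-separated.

Epsilon, Alpha, Eta, Kappa, Gamma, Gamma

P1 → Epsilon (d²=49960586.00)
P2 → Alpha (d²=36737818.00)
P3 → Eta (d²=517239322.00)
P4 → Kappa (d²=96679210.00)
P5 → Gamma (d²=95868842.00)
P6 → Gamma (d²=70207904.00)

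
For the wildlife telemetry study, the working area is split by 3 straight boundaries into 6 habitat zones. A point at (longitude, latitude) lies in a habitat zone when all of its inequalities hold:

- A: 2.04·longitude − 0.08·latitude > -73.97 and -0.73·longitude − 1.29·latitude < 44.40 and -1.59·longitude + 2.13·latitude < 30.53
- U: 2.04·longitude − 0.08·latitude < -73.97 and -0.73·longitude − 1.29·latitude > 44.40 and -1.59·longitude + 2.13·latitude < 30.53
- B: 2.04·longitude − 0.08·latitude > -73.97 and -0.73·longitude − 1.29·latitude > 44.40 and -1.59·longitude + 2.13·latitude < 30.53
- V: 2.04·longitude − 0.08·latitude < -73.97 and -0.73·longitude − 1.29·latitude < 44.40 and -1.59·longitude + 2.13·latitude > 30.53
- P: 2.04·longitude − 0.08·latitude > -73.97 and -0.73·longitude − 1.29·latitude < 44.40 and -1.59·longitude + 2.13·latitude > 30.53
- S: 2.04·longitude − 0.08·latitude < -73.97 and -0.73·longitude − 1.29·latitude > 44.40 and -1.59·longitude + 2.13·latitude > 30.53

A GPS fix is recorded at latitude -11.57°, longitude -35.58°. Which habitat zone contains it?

P

2.04·-35.58 − 0.08·-11.57 = -71.658, which is > -73.97
-0.73·-35.58 − 1.29·-11.57 = 40.899, which is < 44.40
-1.59·-35.58 + 2.13·-11.57 = 31.928, which is > 30.53
This sign pattern matches P.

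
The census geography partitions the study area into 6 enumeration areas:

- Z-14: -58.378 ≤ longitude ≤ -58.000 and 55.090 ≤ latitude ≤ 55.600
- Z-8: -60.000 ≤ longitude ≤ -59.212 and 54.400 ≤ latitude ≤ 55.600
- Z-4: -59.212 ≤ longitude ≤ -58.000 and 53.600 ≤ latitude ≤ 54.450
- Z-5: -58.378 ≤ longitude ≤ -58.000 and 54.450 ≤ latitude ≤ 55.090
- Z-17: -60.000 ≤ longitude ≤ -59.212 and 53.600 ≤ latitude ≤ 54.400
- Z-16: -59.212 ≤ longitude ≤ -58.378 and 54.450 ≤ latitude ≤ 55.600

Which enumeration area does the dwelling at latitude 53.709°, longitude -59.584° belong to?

Z-17

The point has longitude = -59.584 and latitude = 53.709.
Only Z-17 satisfies -60.000 ≤ longitude ≤ -59.212 and 53.600 ≤ latitude ≤ 54.400.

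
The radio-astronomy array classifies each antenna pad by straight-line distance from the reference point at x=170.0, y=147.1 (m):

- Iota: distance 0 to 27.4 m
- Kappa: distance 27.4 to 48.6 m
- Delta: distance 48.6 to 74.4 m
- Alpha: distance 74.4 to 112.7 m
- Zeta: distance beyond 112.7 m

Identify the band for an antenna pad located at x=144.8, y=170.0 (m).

Kappa

Distance = √((144.8−170.0)² + (170.0−147.1)²) = √(635.040 + 524.410) = 34.051 m.
27.4 ≤ 34.051 < 48.6 → Kappa.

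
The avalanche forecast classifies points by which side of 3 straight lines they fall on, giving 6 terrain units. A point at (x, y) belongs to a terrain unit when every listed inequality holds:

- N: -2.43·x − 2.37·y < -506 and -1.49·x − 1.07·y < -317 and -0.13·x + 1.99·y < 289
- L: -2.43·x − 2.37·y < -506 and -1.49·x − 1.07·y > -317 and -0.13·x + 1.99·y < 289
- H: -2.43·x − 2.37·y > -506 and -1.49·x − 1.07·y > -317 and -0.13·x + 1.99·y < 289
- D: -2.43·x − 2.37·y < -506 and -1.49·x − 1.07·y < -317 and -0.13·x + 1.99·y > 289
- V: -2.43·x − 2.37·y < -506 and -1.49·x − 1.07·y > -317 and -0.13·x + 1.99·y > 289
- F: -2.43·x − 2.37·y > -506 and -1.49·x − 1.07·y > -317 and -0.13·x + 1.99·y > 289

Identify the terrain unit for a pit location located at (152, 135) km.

-2.43·152 − 2.37·135 = -689.310, which is < -506
-1.49·152 − 1.07·135 = -370.930, which is < -317
-0.13·152 + 1.99·135 = 248.890, which is < 289
This sign pattern matches N.

N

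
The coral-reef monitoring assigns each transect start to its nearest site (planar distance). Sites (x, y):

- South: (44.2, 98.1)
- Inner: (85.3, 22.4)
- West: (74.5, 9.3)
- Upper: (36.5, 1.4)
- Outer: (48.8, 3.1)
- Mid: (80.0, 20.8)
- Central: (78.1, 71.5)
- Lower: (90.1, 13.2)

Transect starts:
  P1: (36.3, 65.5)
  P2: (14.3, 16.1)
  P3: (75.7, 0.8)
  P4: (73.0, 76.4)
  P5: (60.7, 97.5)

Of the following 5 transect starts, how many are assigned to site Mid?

0

P1 → South
P2 → Upper
P3 → West
P4 → Central
P5 → South
0 of the 5 go to Mid.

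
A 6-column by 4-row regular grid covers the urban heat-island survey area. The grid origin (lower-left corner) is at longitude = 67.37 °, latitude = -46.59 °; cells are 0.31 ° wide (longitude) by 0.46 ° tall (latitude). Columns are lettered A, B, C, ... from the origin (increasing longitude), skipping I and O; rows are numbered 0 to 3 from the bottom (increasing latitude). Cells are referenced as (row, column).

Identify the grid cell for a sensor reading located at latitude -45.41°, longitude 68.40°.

(2, D)

Column index: ⌊(68.40 − 67.37) / 0.31⌋ = ⌊3.323⌋ = 3 → column D
Row offset from origin: ⌊(-45.41 − -46.59) / 0.46⌋ = ⌊2.565⌋ = 2 → row 2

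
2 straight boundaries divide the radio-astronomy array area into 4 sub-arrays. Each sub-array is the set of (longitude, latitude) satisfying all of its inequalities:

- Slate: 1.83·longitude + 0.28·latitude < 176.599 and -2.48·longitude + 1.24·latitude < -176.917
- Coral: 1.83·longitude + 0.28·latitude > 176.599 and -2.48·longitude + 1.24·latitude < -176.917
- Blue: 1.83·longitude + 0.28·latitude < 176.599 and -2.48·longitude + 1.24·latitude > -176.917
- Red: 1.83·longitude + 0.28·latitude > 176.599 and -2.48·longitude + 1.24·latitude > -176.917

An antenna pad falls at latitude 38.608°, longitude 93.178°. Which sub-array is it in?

1.83·93.178 + 0.28·38.608 = 181.326, which is > 176.599
-2.48·93.178 + 1.24·38.608 = -183.208, which is < -176.917
This sign pattern matches Coral.

Coral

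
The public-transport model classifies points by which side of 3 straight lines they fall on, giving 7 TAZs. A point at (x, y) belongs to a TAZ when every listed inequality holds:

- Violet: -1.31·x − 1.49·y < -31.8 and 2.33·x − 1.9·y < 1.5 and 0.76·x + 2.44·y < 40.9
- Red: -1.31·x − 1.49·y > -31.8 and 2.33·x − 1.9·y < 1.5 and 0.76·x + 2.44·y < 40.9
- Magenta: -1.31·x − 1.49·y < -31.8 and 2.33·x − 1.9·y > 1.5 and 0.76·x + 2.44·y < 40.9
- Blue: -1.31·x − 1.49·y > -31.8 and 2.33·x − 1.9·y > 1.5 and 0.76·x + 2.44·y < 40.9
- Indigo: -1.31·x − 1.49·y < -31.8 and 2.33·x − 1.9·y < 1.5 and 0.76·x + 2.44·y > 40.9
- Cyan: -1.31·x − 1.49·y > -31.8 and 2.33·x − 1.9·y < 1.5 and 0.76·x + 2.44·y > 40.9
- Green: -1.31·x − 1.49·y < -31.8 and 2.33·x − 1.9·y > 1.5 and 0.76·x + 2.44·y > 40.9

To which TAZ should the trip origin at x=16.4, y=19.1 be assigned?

-1.31·16.4 − 1.49·19.1 = -49.943, which is < -31.8
2.33·16.4 − 1.9·19.1 = 1.922, which is > 1.5
0.76·16.4 + 2.44·19.1 = 59.068, which is > 40.9
This sign pattern matches Green.

Green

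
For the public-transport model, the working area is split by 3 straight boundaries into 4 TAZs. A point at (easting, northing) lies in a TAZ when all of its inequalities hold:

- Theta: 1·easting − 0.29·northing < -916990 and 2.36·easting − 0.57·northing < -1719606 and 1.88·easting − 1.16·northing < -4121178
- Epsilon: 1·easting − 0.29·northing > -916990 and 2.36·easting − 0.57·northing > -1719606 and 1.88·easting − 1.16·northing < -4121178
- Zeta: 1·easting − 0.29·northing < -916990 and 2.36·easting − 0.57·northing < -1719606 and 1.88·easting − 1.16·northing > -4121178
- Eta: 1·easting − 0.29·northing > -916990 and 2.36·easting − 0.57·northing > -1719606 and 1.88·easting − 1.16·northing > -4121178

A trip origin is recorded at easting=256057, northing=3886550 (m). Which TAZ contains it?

Eta

1·256057 − 0.29·3886550 = -871042.500, which is > -916990
2.36·256057 − 0.57·3886550 = -1611038.980, which is > -1719606
1.88·256057 − 1.16·3886550 = -4027010.840, which is > -4121178
This sign pattern matches Eta.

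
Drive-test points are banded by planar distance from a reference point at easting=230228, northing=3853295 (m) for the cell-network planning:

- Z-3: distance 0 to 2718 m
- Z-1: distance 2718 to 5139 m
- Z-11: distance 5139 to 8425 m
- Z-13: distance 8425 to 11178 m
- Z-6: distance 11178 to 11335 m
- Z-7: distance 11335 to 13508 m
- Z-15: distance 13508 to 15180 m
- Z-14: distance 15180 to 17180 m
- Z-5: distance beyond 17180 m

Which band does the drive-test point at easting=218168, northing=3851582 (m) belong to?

Z-7

Distance = √((218168−230228)² + (3851582−3853295)²) = √(145443600.000 + 2934369.000) = 12181.050 m.
11335 ≤ 12181.050 < 13508 → Z-7.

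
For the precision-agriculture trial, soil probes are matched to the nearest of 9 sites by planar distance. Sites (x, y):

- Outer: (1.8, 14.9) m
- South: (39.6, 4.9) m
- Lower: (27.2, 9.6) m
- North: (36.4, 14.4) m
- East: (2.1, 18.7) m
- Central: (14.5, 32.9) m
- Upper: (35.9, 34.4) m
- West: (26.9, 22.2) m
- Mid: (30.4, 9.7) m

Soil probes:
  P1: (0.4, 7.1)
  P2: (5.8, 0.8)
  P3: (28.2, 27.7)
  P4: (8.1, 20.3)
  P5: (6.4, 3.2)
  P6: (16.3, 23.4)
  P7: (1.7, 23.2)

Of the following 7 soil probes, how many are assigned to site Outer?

3

P1 → Outer
P2 → Outer
P3 → West
P4 → East
P5 → Outer
P6 → Central
P7 → East
3 of the 7 go to Outer.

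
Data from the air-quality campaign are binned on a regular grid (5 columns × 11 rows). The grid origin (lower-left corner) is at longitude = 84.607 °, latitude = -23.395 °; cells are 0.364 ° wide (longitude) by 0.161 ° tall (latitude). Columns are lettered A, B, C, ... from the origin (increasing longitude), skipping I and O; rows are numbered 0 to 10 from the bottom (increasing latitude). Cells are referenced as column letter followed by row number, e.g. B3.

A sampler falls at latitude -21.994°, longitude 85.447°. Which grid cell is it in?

Column index: ⌊(85.447 − 84.607) / 0.364⌋ = ⌊2.308⌋ = 2 → column C
Row offset from origin: ⌊(-21.994 − -23.395) / 0.161⌋ = ⌊8.702⌋ = 8 → row 8

C8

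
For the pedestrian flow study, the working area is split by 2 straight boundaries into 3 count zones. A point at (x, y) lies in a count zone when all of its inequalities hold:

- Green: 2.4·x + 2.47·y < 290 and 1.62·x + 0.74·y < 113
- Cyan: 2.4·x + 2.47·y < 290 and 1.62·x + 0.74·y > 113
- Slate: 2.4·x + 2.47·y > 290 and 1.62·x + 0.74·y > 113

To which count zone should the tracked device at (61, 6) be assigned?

Green

2.4·61 + 2.47·6 = 161.220, which is < 290
1.62·61 + 0.74·6 = 103.260, which is < 113
This sign pattern matches Green.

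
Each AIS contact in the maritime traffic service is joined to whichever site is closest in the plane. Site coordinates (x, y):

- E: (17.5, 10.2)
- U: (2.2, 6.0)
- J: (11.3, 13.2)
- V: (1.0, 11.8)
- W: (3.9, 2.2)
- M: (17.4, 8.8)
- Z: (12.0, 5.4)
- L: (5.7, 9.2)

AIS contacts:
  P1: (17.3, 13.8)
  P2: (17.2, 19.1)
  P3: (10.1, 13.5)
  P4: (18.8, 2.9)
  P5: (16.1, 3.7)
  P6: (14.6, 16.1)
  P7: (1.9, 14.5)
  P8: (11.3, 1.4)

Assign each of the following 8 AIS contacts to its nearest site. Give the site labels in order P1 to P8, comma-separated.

E, J, J, M, Z, J, V, Z

P1 → E (d²=13.00)
P2 → J (d²=69.62)
P3 → J (d²=1.53)
P4 → M (d²=36.77)
P5 → Z (d²=19.70)
P6 → J (d²=19.30)
P7 → V (d²=8.10)
P8 → Z (d²=16.49)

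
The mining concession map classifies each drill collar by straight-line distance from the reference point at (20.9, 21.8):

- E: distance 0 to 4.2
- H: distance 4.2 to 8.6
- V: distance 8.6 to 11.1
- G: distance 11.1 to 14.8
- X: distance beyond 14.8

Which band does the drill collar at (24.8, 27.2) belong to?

H

Distance = √((24.8−20.9)² + (27.2−21.8)²) = √(15.210 + 29.160) = 6.661.
4.2 ≤ 6.661 < 8.6 → H.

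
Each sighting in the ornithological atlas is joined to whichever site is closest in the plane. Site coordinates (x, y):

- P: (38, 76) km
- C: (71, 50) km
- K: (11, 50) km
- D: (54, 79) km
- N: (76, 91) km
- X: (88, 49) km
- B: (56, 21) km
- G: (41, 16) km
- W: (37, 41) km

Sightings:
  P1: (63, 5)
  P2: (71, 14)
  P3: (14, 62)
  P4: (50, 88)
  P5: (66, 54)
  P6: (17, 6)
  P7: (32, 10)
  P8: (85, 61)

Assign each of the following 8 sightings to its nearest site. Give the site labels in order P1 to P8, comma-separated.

P1 → B (d²=305.00)
P2 → B (d²=274.00)
P3 → K (d²=153.00)
P4 → D (d²=97.00)
P5 → C (d²=41.00)
P6 → G (d²=676.00)
P7 → G (d²=117.00)
P8 → X (d²=153.00)

B, B, K, D, C, G, G, X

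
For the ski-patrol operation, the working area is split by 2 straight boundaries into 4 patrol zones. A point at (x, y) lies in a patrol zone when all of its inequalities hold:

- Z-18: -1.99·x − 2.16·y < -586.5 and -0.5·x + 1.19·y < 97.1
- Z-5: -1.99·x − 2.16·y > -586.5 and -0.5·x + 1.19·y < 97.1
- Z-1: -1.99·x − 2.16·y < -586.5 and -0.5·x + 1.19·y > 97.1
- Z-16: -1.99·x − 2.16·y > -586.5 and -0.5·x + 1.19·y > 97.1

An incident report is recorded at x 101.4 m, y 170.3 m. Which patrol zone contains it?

-1.99·101.4 − 2.16·170.3 = -569.634, which is > -586.5
-0.5·101.4 + 1.19·170.3 = 151.957, which is > 97.1
This sign pattern matches Z-16.

Z-16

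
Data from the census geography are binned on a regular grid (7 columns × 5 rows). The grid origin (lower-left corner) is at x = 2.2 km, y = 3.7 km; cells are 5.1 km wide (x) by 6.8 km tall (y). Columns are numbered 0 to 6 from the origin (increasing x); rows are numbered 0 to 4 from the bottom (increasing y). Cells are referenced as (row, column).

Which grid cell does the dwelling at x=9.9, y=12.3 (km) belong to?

(1, 1)

Column index: ⌊(9.9 − 2.2) / 5.1⌋ = ⌊1.510⌋ = 1
Row offset from origin: ⌊(12.3 − 3.7) / 6.8⌋ = ⌊1.265⌋ = 1 → row 1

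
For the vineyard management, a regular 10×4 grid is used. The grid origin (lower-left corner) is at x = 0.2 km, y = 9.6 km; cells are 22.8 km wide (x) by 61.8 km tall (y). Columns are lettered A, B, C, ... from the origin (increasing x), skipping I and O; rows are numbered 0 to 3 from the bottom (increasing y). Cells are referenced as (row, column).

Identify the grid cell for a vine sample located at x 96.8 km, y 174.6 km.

Column index: ⌊(96.8 − 0.2) / 22.8⌋ = ⌊4.237⌋ = 4 → column E
Row offset from origin: ⌊(174.6 − 9.6) / 61.8⌋ = ⌊2.670⌋ = 2 → row 2

(2, E)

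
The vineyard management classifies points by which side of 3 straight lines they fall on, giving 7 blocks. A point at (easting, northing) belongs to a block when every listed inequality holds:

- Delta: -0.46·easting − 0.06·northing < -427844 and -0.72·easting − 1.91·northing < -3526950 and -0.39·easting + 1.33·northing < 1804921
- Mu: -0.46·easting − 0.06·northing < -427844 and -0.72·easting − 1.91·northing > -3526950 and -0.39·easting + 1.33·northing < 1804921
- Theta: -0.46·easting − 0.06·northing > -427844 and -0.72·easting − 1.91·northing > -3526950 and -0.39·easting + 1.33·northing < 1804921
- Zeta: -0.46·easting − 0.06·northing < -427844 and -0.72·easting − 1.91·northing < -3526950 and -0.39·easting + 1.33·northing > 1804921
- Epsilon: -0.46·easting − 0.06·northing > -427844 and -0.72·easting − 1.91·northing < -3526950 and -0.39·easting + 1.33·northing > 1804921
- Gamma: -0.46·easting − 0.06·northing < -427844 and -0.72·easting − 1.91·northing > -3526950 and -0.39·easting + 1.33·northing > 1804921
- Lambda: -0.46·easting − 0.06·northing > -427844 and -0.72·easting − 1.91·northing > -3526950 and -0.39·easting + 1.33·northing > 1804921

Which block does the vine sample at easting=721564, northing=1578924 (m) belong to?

-0.46·721564 − 0.06·1578924 = -426654.880, which is > -427844
-0.72·721564 − 1.91·1578924 = -3535270.920, which is < -3526950
-0.39·721564 + 1.33·1578924 = 1818558.960, which is > 1804921
This sign pattern matches Epsilon.

Epsilon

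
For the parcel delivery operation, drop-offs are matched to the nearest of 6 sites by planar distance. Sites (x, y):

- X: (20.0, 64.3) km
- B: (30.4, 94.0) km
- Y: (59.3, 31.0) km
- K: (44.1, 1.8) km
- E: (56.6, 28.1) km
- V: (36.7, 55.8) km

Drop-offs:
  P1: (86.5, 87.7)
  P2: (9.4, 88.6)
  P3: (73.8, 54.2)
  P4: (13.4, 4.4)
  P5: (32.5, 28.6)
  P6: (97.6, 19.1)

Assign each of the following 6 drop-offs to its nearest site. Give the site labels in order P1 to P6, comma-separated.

B, B, Y, K, E, Y

P1 → B (d²=3186.90)
P2 → B (d²=470.16)
P3 → Y (d²=748.49)
P4 → K (d²=949.25)
P5 → E (d²=581.06)
P6 → Y (d²=1608.50)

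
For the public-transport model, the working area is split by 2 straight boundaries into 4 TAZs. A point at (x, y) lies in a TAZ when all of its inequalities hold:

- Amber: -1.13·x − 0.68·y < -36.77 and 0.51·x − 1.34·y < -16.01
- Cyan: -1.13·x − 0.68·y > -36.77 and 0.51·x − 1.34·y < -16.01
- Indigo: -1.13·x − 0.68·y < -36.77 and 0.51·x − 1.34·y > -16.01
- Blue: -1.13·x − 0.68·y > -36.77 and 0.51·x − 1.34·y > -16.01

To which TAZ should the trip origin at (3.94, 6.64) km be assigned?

Blue

-1.13·3.94 − 0.68·6.64 = -8.967, which is > -36.77
0.51·3.94 − 1.34·6.64 = -6.888, which is > -16.01
This sign pattern matches Blue.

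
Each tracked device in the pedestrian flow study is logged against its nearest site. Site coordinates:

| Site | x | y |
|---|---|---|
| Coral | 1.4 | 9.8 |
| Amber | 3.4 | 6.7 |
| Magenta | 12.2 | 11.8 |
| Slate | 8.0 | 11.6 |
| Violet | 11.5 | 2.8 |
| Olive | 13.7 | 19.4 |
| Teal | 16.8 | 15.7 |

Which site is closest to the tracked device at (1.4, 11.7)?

Squared distances to each site:
Coral: 3.610; Amber: 29.000; Magenta: 116.650; Slate: 43.570; Violet: 181.220; Olive: 210.580; Teal: 253.160.
Minimum at Coral.

Coral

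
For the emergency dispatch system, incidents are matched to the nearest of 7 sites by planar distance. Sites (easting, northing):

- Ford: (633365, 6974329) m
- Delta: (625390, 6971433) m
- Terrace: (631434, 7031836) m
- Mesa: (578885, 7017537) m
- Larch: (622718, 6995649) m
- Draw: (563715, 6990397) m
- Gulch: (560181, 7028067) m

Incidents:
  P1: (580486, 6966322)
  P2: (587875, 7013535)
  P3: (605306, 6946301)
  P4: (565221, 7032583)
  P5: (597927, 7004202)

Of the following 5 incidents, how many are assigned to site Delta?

P1 → Draw
P2 → Mesa
P3 → Delta
P4 → Gulch
P5 → Mesa
1 of the 5 goes to Delta.

1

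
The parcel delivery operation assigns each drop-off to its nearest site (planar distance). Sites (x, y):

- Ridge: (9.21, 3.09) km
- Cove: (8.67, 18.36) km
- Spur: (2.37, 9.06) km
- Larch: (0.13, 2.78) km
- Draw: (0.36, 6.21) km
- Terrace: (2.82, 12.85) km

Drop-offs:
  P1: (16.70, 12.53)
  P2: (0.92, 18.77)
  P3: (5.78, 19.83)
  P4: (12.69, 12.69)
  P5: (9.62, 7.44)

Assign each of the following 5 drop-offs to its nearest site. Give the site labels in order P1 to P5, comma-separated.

P1 → Cove (d²=98.47)
P2 → Terrace (d²=38.66)
P3 → Cove (d²=10.51)
P4 → Cove (d²=48.31)
P5 → Ridge (d²=19.09)

Cove, Terrace, Cove, Cove, Ridge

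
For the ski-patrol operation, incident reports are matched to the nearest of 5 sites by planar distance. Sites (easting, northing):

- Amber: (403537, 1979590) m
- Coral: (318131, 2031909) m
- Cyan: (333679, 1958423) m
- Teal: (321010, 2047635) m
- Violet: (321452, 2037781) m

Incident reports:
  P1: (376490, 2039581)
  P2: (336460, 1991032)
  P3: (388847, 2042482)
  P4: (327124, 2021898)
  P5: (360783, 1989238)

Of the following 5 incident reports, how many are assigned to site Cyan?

P1 → Violet
P2 → Cyan
P3 → Amber
P4 → Coral
P5 → Cyan
2 of the 5 go to Cyan.

2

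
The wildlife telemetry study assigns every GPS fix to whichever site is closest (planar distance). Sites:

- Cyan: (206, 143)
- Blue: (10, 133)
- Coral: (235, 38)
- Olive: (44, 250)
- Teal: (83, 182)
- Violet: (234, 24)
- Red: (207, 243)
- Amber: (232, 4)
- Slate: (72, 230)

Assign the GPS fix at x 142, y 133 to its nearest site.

Cyan

Squared distances to each site:
Cyan: 4196.000; Blue: 17424.000; Coral: 17674.000; Olive: 23293.000; Teal: 5882.000; Violet: 20345.000; Red: 16325.000; Amber: 24741.000; Slate: 14309.000.
Minimum at Cyan.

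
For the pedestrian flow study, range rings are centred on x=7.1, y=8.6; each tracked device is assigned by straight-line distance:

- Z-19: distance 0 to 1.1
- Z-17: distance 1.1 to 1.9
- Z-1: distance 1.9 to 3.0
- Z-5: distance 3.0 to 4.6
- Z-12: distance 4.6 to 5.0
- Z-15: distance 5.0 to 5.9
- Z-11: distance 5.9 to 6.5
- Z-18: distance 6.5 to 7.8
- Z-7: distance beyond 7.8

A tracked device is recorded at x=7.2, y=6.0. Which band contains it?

Distance = √((7.2−7.1)² + (6.0−8.6)²) = √(0.010 + 6.760) = 2.602.
1.9 ≤ 2.602 < 3.0 → Z-1.

Z-1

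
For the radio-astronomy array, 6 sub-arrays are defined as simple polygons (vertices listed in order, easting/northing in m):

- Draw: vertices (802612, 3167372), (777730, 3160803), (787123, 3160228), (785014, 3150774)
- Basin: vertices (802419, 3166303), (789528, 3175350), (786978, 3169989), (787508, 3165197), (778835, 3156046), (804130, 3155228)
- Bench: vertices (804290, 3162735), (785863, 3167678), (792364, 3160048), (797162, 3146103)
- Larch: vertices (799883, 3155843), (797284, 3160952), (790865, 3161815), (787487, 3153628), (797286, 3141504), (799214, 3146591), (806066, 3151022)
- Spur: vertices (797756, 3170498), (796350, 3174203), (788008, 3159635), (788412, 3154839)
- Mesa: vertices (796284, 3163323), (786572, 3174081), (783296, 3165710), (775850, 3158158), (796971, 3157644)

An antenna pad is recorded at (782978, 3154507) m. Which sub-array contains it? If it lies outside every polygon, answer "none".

none

Cast a ray rightward from (782978, 3154507). For each polygon, the edges (by vertex number in listed order) whose endpoints lie on opposite sides of northing = 3154507, where each meets that height, and whether that is right or left of the point:
Draw: 3–4 at easting≈785846.8 (right), 4–1 at easting≈788971.9 (right) → 2 crossings.
Basin: no edge straddles that height → 0 crossings.
Bench: 3–4 at easting≈794270.5 (right), 4–1 at easting≈800763.7 (right) → 2 crossings.
Larch: 3–4 at easting≈787849.7 (right), 7–1 at easting≈801596.4 (right) → 2 crossings.
Spur: no edge straddles that height → 0 crossings.
Mesa: no edge straddles that height → 0 crossings.
All counts are even, so the point lies outside every listed polygon.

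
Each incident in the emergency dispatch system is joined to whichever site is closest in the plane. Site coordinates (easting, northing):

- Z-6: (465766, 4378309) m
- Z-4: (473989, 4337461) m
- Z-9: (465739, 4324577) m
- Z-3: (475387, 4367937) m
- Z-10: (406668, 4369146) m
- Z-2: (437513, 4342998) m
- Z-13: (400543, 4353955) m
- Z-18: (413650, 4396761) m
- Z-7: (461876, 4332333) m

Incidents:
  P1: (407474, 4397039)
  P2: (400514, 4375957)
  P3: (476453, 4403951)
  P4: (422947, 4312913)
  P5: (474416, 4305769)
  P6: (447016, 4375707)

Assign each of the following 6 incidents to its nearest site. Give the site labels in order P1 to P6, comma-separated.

P1 → Z-18 (d²=38220260.00)
P2 → Z-10 (d²=84261437.00)
P3 → Z-6 (d²=771724133.00)
P4 → Z-2 (d²=1117275581.00)
P5 → Z-9 (d²=429031193.00)
P6 → Z-6 (d²=358332904.00)

Z-18, Z-10, Z-6, Z-2, Z-9, Z-6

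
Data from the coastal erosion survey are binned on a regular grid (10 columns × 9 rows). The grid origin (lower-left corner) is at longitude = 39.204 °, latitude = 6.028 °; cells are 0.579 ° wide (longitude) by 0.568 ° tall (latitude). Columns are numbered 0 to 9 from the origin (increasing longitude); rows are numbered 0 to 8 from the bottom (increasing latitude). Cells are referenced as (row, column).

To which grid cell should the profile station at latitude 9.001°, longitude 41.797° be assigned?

Column index: ⌊(41.797 − 39.204) / 0.579⌋ = ⌊4.478⌋ = 4
Row offset from origin: ⌊(9.001 − 6.028) / 0.568⌋ = ⌊5.234⌋ = 5 → row 5

(5, 4)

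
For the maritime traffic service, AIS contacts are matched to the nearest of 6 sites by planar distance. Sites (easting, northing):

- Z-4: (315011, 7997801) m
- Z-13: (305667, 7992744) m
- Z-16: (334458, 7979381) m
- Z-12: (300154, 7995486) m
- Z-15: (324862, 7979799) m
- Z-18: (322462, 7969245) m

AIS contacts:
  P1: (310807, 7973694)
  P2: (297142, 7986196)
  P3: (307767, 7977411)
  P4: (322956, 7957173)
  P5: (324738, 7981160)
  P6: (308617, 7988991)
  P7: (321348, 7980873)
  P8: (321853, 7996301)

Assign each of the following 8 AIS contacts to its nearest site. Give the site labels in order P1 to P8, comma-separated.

Z-18, Z-12, Z-13, Z-18, Z-15, Z-13, Z-15, Z-4

P1 → Z-18 (d²=155632626.00)
P2 → Z-12 (d²=95376244.00)
P3 → Z-13 (d²=239510889.00)
P4 → Z-18 (d²=145977220.00)
P5 → Z-15 (d²=1867697.00)
P6 → Z-13 (d²=22787509.00)
P7 → Z-15 (d²=13501672.00)
P8 → Z-4 (d²=49062964.00)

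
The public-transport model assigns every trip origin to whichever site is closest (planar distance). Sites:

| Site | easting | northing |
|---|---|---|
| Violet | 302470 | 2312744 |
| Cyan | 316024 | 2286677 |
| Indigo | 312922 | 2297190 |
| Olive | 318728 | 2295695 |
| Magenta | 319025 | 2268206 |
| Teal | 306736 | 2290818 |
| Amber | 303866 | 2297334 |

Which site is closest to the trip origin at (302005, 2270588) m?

Squared distances to each site:
Violet: 1777344561.000; Cyan: 455388282.000; Indigo: 826847293.000; Olive: 910020178.000; Magenta: 295354324.000; Teal: 431635261.000; Amber: 718811837.000.
Minimum at Magenta.

Magenta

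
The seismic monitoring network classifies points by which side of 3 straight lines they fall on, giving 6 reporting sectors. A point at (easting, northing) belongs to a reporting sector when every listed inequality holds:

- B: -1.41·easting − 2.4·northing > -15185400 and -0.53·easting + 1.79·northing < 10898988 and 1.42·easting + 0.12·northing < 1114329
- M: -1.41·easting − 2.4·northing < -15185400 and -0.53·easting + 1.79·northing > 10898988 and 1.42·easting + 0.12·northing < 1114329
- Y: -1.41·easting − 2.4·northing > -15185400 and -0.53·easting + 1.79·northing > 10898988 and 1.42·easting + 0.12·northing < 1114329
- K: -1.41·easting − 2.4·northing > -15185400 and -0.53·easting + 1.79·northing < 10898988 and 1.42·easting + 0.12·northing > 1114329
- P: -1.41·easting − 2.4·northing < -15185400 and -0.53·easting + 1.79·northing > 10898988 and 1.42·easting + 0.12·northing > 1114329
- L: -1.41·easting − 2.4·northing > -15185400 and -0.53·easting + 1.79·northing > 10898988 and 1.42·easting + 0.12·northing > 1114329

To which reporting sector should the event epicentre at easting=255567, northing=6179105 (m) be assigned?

-1.41·255567 − 2.4·6179105 = -15190201.470, which is < -15185400
-0.53·255567 + 1.79·6179105 = 10925147.440, which is > 10898988
1.42·255567 + 0.12·6179105 = 1104397.740, which is < 1114329
This sign pattern matches M.

M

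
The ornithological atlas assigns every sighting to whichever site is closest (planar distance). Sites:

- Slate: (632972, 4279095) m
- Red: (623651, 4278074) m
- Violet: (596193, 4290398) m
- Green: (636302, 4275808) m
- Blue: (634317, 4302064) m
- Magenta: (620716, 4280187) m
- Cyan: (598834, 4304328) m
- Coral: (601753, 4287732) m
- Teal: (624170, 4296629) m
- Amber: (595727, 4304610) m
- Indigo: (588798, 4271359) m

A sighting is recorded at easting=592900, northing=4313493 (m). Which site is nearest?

Amber

Squared distances to each site:
Slate: 2788987588.000; Red: 2200129562.000; Violet: 544222874.000; Green: 3303892829.000; Blue: 1845989930.000; Magenta: 1883019492.000; Cyan: 119209581.000; Coral: 742004730.000; Teal: 1262207396.000; Amber: 86899618.000; Indigo: 1792100360.000.
Minimum at Amber.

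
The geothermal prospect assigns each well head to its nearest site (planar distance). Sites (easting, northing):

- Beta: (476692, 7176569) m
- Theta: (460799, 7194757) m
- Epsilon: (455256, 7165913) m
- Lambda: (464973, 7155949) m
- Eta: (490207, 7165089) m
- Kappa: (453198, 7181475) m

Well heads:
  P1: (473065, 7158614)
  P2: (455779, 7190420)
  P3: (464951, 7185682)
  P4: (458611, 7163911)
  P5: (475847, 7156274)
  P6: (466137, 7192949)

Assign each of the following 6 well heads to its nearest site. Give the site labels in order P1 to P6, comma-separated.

P1 → Lambda (d²=72582689.00)
P2 → Theta (d²=44009969.00)
P3 → Theta (d²=99594729.00)
P4 → Epsilon (d²=15264029.00)
P5 → Lambda (d²=118349501.00)
P6 → Theta (d²=31763108.00)

Lambda, Theta, Theta, Epsilon, Lambda, Theta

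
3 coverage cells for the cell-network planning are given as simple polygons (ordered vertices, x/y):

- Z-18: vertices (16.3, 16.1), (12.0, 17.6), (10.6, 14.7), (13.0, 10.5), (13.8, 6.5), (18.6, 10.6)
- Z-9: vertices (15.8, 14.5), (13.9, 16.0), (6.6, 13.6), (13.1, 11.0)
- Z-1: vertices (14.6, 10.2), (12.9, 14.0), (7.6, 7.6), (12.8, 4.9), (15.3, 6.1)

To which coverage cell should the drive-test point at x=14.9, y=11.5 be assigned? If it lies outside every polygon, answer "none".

Z-18

Cast a ray rightward from (14.9, 11.5). For each polygon, the edges (by vertex number in listed order) whose endpoints lie on opposite sides of y = 11.5, where each meets that height, and whether that is right or left of the point:
Z-18: 3–4 at x≈12.43 (left), 6–1 at x≈18.22 (right) → 1 crossing.
Z-9: 3–4 at x≈11.85 (left), 4–1 at x≈13.49 (left) → 0 crossings.
Z-1: 1–2 at x≈14.02 (left), 2–3 at x≈10.83 (left) → 0 crossings.
Only Z-18 has an odd count, so the point is inside Z-18.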